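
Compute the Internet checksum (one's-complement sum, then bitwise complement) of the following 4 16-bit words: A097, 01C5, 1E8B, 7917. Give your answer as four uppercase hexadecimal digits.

C600

One's-complement addition (fold any carry out of bit 15 back into bit 0):
  0xA097 + 0x01C5 = 0x0A25C
  0xA25C + 0x1E8B = 0x0C0E7
  0xC0E7 + 0x7917 = 0x139FE → wrap carry → 0x39FF
One's-complement sum = 0x39FF.
Checksum = ~0x39FF & 0xFFFF = 0xC600.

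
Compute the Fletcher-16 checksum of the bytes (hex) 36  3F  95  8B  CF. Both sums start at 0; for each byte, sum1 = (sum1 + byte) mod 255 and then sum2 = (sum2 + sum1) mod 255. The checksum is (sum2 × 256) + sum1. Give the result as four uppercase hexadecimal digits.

Running sums (mod 255):
  after byte 0 (36): sum1=54, sum2=54
  after byte 1 (3F): sum1=117, sum2=171
  after byte 2 (95): sum1=11, sum2=182
  after byte 3 (8B): sum1=150, sum2=77
  after byte 4 (CF): sum1=102, sum2=179
Checksum = sum2·256 + sum1 = 179·256 + 102 = 45926 = 0xB366.

B366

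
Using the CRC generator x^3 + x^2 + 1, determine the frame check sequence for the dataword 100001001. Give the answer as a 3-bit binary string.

Append 3 zeros: 100001001000. Divide by 1101 (XOR where the leading bit is 1):
  pos 0: 1000 XOR 1101 = 0101
  pos 1: 1010 XOR 1101 = 0111
  pos 2: 1111 XOR 1101 = 0010
  pos 4: 1000 XOR 1101 = 0101
  pos 5: 1011 XOR 1101 = 0110
  pos 6: 1100 XOR 1101 = 0001
Remainder (last 3 bits) = 100. This is the CRC / FCS.

100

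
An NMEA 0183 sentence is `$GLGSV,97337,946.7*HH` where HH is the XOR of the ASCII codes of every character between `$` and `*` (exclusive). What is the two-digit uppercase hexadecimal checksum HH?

XOR the ASCII codes of the payload characters:
  'G' = 0x47 → acc = 0x47
  'L' = 0x4C → acc = 0x0B
  'G' = 0x47 → acc = 0x4C
  'S' = 0x53 → acc = 0x1F
  'V' = 0x56 → acc = 0x49
  ',' = 0x2C → acc = 0x65
  '9' = 0x39 → acc = 0x5C
  '7' = 0x37 → acc = 0x6B
  '3' = 0x33 → acc = 0x58
  '3' = 0x33 → acc = 0x6B
  '7' = 0x37 → acc = 0x5C
  ',' = 0x2C → acc = 0x70
  '9' = 0x39 → acc = 0x49
  '4' = 0x34 → acc = 0x7D
  '6' = 0x36 → acc = 0x4B
  '.' = 0x2E → acc = 0x65
  '7' = 0x37 → acc = 0x52
Checksum = 0x52.

52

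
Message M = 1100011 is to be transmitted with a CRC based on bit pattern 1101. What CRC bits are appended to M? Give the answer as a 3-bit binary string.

Append 3 zeros: 1100011000. Divide by 1101 (XOR where the leading bit is 1):
  pos 0: 1100 XOR 1101 = 0001
  pos 3: 1011 XOR 1101 = 0110
  pos 4: 1100 XOR 1101 = 0001
Remainder (last 3 bits) = 100. This is the CRC / FCS.

100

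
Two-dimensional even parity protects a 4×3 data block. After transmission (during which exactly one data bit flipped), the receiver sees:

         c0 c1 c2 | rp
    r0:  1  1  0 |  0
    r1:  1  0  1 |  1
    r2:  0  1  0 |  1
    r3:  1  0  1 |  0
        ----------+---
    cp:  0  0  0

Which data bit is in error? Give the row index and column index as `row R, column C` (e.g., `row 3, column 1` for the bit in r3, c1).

row 1, column 0

Recompute each row's even parity and compare to rp:
  r0: data parity 0, sent rp 0 → ok
  r1: data parity 0, sent rp 1 → mismatch
  r2: data parity 1, sent rp 1 → ok
  r3: data parity 0, sent rp 0 → ok
Recompute each column's even parity and compare to cp:
  c0: data parity 1, sent cp 0 → mismatch
  c1: data parity 0, sent cp 0 → ok
  c2: data parity 0, sent cp 0 → ok
Exactly one row (r1) and one column (c0) fail → the flipped bit is at their intersection.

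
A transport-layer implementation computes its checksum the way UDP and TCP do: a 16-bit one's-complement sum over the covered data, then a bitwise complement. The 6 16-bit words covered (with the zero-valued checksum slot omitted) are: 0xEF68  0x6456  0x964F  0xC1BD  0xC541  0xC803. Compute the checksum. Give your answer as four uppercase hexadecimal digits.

One's-complement addition (fold any carry out of bit 15 back into bit 0):
  0xEF68 + 0x6456 = 0x153BE → wrap carry → 0x53BF
  0x53BF + 0x964F = 0x0EA0E
  0xEA0E + 0xC1BD = 0x1ABCB → wrap carry → 0xABCC
  0xABCC + 0xC541 = 0x1710D → wrap carry → 0x710E
  0x710E + 0xC803 = 0x13911 → wrap carry → 0x3912
One's-complement sum = 0x3912.
Checksum = ~0x3912 & 0xFFFF = 0xC6ED.

C6ED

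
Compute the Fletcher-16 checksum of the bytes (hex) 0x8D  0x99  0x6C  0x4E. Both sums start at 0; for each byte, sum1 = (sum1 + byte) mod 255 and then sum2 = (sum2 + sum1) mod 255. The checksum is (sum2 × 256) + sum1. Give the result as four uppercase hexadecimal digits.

Running sums (mod 255):
  after byte 0 (0x8D): sum1=141, sum2=141
  after byte 1 (0x99): sum1=39, sum2=180
  after byte 2 (0x6C): sum1=147, sum2=72
  after byte 3 (0x4E): sum1=225, sum2=42
Checksum = sum2·256 + sum1 = 42·256 + 225 = 10977 = 0x2AE1.

2AE1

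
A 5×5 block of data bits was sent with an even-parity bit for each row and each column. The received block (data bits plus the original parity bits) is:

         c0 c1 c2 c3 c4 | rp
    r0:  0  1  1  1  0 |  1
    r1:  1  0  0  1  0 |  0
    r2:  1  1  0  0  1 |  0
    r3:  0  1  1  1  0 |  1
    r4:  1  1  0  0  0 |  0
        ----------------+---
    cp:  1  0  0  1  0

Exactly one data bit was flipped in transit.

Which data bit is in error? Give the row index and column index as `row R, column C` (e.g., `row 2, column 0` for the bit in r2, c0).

row 2, column 4

Recompute each row's even parity and compare to rp:
  r0: data parity 1, sent rp 1 → ok
  r1: data parity 0, sent rp 0 → ok
  r2: data parity 1, sent rp 0 → mismatch
  r3: data parity 1, sent rp 1 → ok
  r4: data parity 0, sent rp 0 → ok
Recompute each column's even parity and compare to cp:
  c0: data parity 1, sent cp 1 → ok
  c1: data parity 0, sent cp 0 → ok
  c2: data parity 0, sent cp 0 → ok
  c3: data parity 1, sent cp 1 → ok
  c4: data parity 1, sent cp 0 → mismatch
Exactly one row (r2) and one column (c4) fail → the flipped bit is at their intersection.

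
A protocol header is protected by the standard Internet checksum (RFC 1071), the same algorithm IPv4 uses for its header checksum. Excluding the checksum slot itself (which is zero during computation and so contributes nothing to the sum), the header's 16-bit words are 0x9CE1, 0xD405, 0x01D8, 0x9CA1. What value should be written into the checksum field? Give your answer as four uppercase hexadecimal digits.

One's-complement addition (fold any carry out of bit 15 back into bit 0):
  0x9CE1 + 0xD405 = 0x170E6 → wrap carry → 0x70E7
  0x70E7 + 0x01D8 = 0x072BF
  0x72BF + 0x9CA1 = 0x10F60 → wrap carry → 0x0F61
One's-complement sum = 0x0F61.
Checksum = ~0x0F61 & 0xFFFF = 0xF09E.

F09E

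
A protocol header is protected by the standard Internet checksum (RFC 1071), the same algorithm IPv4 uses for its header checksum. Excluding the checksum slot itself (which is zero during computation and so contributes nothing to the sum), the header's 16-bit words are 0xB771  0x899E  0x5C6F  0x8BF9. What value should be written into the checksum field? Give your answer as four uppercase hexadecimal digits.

One's-complement addition (fold any carry out of bit 15 back into bit 0):
  0xB771 + 0x899E = 0x1410F → wrap carry → 0x4110
  0x4110 + 0x5C6F = 0x09D7F
  0x9D7F + 0x8BF9 = 0x12978 → wrap carry → 0x2979
One's-complement sum = 0x2979.
Checksum = ~0x2979 & 0xFFFF = 0xD686.

D686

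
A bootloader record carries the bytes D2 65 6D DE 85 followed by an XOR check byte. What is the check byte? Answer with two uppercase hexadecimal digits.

XOR the bytes together:
  start with 0xD2
  0xD2 ⊕ 0x65 = 0xB7
  0xB7 ⊕ 0x6D = 0xDA
  0xDA ⊕ 0xDE = 0x04
  0x04 ⊕ 0x85 = 0x81

81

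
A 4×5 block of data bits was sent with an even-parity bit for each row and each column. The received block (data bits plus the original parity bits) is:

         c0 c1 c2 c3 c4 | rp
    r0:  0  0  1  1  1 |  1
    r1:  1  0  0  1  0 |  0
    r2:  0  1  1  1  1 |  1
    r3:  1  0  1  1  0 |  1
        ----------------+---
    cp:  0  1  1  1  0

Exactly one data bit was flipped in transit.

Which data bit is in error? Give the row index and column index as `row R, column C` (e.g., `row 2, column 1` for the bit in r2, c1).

row 2, column 3

Recompute each row's even parity and compare to rp:
  r0: data parity 1, sent rp 1 → ok
  r1: data parity 0, sent rp 0 → ok
  r2: data parity 0, sent rp 1 → mismatch
  r3: data parity 1, sent rp 1 → ok
Recompute each column's even parity and compare to cp:
  c0: data parity 0, sent cp 0 → ok
  c1: data parity 1, sent cp 1 → ok
  c2: data parity 1, sent cp 1 → ok
  c3: data parity 0, sent cp 1 → mismatch
  c4: data parity 0, sent cp 0 → ok
Exactly one row (r2) and one column (c3) fail → the flipped bit is at their intersection.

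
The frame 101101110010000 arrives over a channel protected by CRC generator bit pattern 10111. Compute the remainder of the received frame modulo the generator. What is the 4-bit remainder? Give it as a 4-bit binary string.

1000

Modulo-2 division of 101101110010000 by 10111:
  pos 0: 10110 XOR 10111 = 00001
  pos 4: 11110 XOR 10111 = 01001
  pos 5: 10010 XOR 10111 = 00101
  pos 7: 10110 XOR 10111 = 00001
Remainder = 1000 (nonzero — an error is detected).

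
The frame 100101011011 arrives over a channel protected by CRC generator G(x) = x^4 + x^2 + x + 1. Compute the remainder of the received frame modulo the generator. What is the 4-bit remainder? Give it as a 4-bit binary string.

0010

Modulo-2 division of 100101011011 by 10111:
  pos 0: 10010 XOR 10111 = 00101
  pos 2: 10110 XOR 10111 = 00001
  pos 6: 11101 XOR 10111 = 01010
  pos 7: 10101 XOR 10111 = 00010
Remainder = 0010 (nonzero — an error is detected).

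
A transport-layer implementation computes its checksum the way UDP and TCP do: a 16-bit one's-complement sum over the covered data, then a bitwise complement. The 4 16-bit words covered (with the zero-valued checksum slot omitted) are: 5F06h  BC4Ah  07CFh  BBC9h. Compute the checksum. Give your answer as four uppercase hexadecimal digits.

One's-complement addition (fold any carry out of bit 15 back into bit 0):
  0x5F06 + 0xBC4A = 0x11B50 → wrap carry → 0x1B51
  0x1B51 + 0x07CF = 0x02320
  0x2320 + 0xBBC9 = 0x0DEE9
One's-complement sum = 0xDEE9.
Checksum = ~0xDEE9 & 0xFFFF = 0x2116.

2116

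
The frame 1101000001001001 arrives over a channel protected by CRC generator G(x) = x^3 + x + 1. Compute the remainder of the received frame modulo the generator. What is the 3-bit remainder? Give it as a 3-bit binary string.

011

Modulo-2 division of 1101000001001001 by 1011:
  pos 0: 1101 XOR 1011 = 0110
  pos 1: 1100 XOR 1011 = 0111
  pos 2: 1110 XOR 1011 = 0101
  pos 3: 1010 XOR 1011 = 0001
  pos 6: 1001 XOR 1011 = 0010
  pos 8: 1000 XOR 1011 = 0011
  pos 10: 1110 XOR 1011 = 0101
  pos 11: 1010 XOR 1011 = 0001
Remainder = 011 (nonzero — an error is detected).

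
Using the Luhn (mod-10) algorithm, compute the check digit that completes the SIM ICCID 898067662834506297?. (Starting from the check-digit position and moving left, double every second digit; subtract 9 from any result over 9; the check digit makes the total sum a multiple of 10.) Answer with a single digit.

6

Partial digits right→left: 7 9 2 6 0 5 4 3 8 2 6 6 7 6 0 8 9 8
Double every second digit counting from the check-digit position (so the 1st, 3rd, 5th, ... of the partial from the right).
  doubled (with −9 where >9): 5 4 0 8 7 3 5 0 9 → sum 41
  kept as-is: 9 6 5 3 2 6 6 8 8 → sum 53
Total = 41 + 53 = 94.
Check digit = (10 − (94 mod 10)) mod 10 = 6.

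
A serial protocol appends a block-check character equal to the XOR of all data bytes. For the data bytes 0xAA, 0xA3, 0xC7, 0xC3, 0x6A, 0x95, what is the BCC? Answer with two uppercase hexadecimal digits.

XOR the bytes together:
  start with 0xAA
  0xAA ⊕ 0xA3 = 0x09
  0x09 ⊕ 0xC7 = 0xCE
  0xCE ⊕ 0xC3 = 0x0D
  0x0D ⊕ 0x6A = 0x67
  0x67 ⊕ 0x95 = 0xF2

F2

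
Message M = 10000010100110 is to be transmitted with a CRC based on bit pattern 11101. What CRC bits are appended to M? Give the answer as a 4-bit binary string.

1000

Append 4 zeros: 100000101001100000. Divide by 11101 (XOR where the leading bit is 1):
  pos 0: 10000 XOR 11101 = 01101
  pos 1: 11010 XOR 11101 = 00111
  pos 3: 11110 XOR 11101 = 00011
  pos 6: 11100 XOR 11101 = 00001
  pos 10: 11100 XOR 11101 = 00001
Remainder (last 4 bits) = 1000. This is the CRC / FCS.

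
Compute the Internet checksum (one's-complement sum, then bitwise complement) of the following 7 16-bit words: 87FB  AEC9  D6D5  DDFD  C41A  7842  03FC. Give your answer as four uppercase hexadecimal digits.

D40D

One's-complement addition (fold any carry out of bit 15 back into bit 0):
  0x87FB + 0xAEC9 = 0x136C4 → wrap carry → 0x36C5
  0x36C5 + 0xD6D5 = 0x10D9A → wrap carry → 0x0D9B
  0x0D9B + 0xDDFD = 0x0EB98
  0xEB98 + 0xC41A = 0x1AFB2 → wrap carry → 0xAFB3
  0xAFB3 + 0x7842 = 0x127F5 → wrap carry → 0x27F6
  0x27F6 + 0x03FC = 0x02BF2
One's-complement sum = 0x2BF2.
Checksum = ~0x2BF2 & 0xFFFF = 0xD40D.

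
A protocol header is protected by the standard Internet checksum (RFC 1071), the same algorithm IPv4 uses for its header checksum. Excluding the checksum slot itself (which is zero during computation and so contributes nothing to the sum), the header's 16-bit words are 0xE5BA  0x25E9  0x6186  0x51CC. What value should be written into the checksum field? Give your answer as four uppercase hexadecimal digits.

4109

One's-complement addition (fold any carry out of bit 15 back into bit 0):
  0xE5BA + 0x25E9 = 0x10BA3 → wrap carry → 0x0BA4
  0x0BA4 + 0x6186 = 0x06D2A
  0x6D2A + 0x51CC = 0x0BEF6
One's-complement sum = 0xBEF6.
Checksum = ~0xBEF6 & 0xFFFF = 0x4109.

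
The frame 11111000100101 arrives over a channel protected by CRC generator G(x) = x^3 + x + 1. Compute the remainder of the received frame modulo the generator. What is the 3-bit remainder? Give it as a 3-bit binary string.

Modulo-2 division of 11111000100101 by 1011:
  pos 0: 1111 XOR 1011 = 0100
  pos 1: 1001 XOR 1011 = 0010
  pos 3: 1000 XOR 1011 = 0011
  pos 5: 1101 XOR 1011 = 0110
  pos 6: 1100 XOR 1011 = 0111
  pos 7: 1110 XOR 1011 = 0101
  pos 8: 1011 XOR 1011 = 0000
Remainder = 001 (nonzero — an error is detected).

001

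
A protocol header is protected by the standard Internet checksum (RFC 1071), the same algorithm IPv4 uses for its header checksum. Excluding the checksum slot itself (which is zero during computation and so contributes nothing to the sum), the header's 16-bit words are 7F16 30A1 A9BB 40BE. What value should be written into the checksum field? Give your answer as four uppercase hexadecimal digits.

One's-complement addition (fold any carry out of bit 15 back into bit 0):
  0x7F16 + 0x30A1 = 0x0AFB7
  0xAFB7 + 0xA9BB = 0x15972 → wrap carry → 0x5973
  0x5973 + 0x40BE = 0x09A31
One's-complement sum = 0x9A31.
Checksum = ~0x9A31 & 0xFFFF = 0x65CE.

65CE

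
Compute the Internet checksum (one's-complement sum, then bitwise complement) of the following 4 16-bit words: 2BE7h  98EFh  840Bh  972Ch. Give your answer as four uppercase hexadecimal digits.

1FF1

One's-complement addition (fold any carry out of bit 15 back into bit 0):
  0x2BE7 + 0x98EF = 0x0C4D6
  0xC4D6 + 0x840B = 0x148E1 → wrap carry → 0x48E2
  0x48E2 + 0x972C = 0x0E00E
One's-complement sum = 0xE00E.
Checksum = ~0xE00E & 0xFFFF = 0x1FF1.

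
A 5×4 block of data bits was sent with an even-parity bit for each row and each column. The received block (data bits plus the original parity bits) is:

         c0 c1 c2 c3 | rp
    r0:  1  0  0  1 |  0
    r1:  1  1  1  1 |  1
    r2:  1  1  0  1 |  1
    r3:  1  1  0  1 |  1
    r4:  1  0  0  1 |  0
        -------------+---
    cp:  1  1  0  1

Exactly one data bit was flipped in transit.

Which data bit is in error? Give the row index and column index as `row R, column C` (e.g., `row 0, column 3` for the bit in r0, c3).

Recompute each row's even parity and compare to rp:
  r0: data parity 0, sent rp 0 → ok
  r1: data parity 0, sent rp 1 → mismatch
  r2: data parity 1, sent rp 1 → ok
  r3: data parity 1, sent rp 1 → ok
  r4: data parity 0, sent rp 0 → ok
Recompute each column's even parity and compare to cp:
  c0: data parity 1, sent cp 1 → ok
  c1: data parity 1, sent cp 1 → ok
  c2: data parity 1, sent cp 0 → mismatch
  c3: data parity 1, sent cp 1 → ok
Exactly one row (r1) and one column (c2) fail → the flipped bit is at their intersection.

row 1, column 2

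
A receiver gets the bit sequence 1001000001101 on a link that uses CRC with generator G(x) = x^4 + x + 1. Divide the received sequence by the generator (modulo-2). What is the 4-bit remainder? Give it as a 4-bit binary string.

1000

Modulo-2 division of 1001000001101 by 10011:
  pos 0: 10010 XOR 10011 = 00001
  pos 4: 10000 XOR 10011 = 00011
  pos 7: 11110 XOR 10011 = 01101
  pos 8: 11011 XOR 10011 = 01000
Remainder = 1000 (nonzero — an error is detected).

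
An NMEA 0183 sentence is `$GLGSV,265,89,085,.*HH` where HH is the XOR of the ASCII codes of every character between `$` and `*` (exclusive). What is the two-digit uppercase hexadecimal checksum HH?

XOR the ASCII codes of the payload characters:
  'G' = 0x47 → acc = 0x47
  'L' = 0x4C → acc = 0x0B
  'G' = 0x47 → acc = 0x4C
  'S' = 0x53 → acc = 0x1F
  'V' = 0x56 → acc = 0x49
  ',' = 0x2C → acc = 0x65
  '2' = 0x32 → acc = 0x57
  '6' = 0x36 → acc = 0x61
  '5' = 0x35 → acc = 0x54
  ',' = 0x2C → acc = 0x78
  '8' = 0x38 → acc = 0x40
  '9' = 0x39 → acc = 0x79
  ',' = 0x2C → acc = 0x55
  '0' = 0x30 → acc = 0x65
  '8' = 0x38 → acc = 0x5D
  '5' = 0x35 → acc = 0x68
  ',' = 0x2C → acc = 0x44
  '.' = 0x2E → acc = 0x6A
Checksum = 0x6A.

6A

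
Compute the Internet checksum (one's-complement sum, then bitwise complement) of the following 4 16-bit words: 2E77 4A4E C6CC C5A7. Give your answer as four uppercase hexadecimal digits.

FAC5

One's-complement addition (fold any carry out of bit 15 back into bit 0):
  0x2E77 + 0x4A4E = 0x078C5
  0x78C5 + 0xC6CC = 0x13F91 → wrap carry → 0x3F92
  0x3F92 + 0xC5A7 = 0x10539 → wrap carry → 0x053A
One's-complement sum = 0x053A.
Checksum = ~0x053A & 0xFFFF = 0xFAC5.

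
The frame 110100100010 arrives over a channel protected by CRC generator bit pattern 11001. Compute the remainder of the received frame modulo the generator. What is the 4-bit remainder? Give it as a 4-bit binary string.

Modulo-2 division of 110100100010 by 11001:
  pos 0: 11010 XOR 11001 = 00011
  pos 3: 11010 XOR 11001 = 00011
  pos 6: 11001 XOR 11001 = 00000
Remainder = 0000 (zero — the frame passes the CRC check).

0000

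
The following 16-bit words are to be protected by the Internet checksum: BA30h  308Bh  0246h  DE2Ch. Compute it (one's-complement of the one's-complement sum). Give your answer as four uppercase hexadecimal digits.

34D1

One's-complement addition (fold any carry out of bit 15 back into bit 0):
  0xBA30 + 0x308B = 0x0EABB
  0xEABB + 0x0246 = 0x0ED01
  0xED01 + 0xDE2C = 0x1CB2D → wrap carry → 0xCB2E
One's-complement sum = 0xCB2E.
Checksum = ~0xCB2E & 0xFFFF = 0x34D1.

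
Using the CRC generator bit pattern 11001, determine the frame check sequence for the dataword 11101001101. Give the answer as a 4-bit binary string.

Append 4 zeros: 111010011010000. Divide by 11001 (XOR where the leading bit is 1):
  pos 0: 11101 XOR 11001 = 00100
  pos 2: 10000 XOR 11001 = 01001
  pos 3: 10011 XOR 11001 = 01010
  pos 4: 10101 XOR 11001 = 01100
  pos 5: 11000 XOR 11001 = 00001
  pos 9: 11000 XOR 11001 = 00001
Remainder (last 4 bits) = 0010. This is the CRC / FCS.

0010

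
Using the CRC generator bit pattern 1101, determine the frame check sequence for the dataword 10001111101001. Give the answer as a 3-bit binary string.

000

Append 3 zeros: 10001111101001000. Divide by 1101 (XOR where the leading bit is 1):
  pos 0: 1000 XOR 1101 = 0101
  pos 1: 1011 XOR 1101 = 0110
  pos 2: 1101 XOR 1101 = 0000
  pos 6: 1110 XOR 1101 = 0011
  pos 8: 1110 XOR 1101 = 0011
  pos 10: 1101 XOR 1101 = 0000
Remainder (last 3 bits) = 000. This is the CRC / FCS.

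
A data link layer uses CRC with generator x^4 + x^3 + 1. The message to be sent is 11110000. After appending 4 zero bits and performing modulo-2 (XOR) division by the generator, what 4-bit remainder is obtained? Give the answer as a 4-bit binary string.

Append 4 zeros: 111100000000. Divide by 11001 (XOR where the leading bit is 1):
  pos 0: 11110 XOR 11001 = 00111
  pos 2: 11100 XOR 11001 = 00101
  pos 4: 10100 XOR 11001 = 01101
  pos 5: 11010 XOR 11001 = 00011
Remainder (last 4 bits) = 1100. This is the CRC / FCS.

1100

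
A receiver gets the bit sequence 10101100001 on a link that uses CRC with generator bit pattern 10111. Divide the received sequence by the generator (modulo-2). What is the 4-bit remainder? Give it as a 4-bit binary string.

1110

Modulo-2 division of 10101100001 by 10111:
  pos 0: 10101 XOR 10111 = 00010
  pos 3: 10100 XOR 10111 = 00011
  pos 6: 11001 XOR 10111 = 01110
Remainder = 1110 (nonzero — an error is detected).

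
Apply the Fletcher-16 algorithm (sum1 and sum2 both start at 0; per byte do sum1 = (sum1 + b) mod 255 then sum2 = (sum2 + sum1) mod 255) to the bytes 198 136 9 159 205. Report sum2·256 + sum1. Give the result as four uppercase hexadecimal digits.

Running sums (mod 255):
  after byte 0 (198): sum1=198, sum2=198
  after byte 1 (136): sum1=79, sum2=22
  after byte 2 (9): sum1=88, sum2=110
  after byte 3 (159): sum1=247, sum2=102
  after byte 4 (205): sum1=197, sum2=44
Checksum = sum2·256 + sum1 = 44·256 + 197 = 11461 = 0x2CC5.

2CC5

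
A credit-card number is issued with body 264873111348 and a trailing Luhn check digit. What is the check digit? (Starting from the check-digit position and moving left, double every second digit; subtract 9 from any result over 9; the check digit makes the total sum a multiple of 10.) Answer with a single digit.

0

Partial digits right→left: 8 4 3 1 1 1 3 7 8 4 6 2
Double every second digit counting from the check-digit position (so the 1st, 3rd, 5th, ... of the partial from the right).
  doubled (with −9 where >9): 7 6 2 6 7 3 → sum 31
  kept as-is: 4 1 1 7 4 2 → sum 19
Total = 31 + 19 = 50.
Check digit = (10 − (50 mod 10)) mod 10 = 0.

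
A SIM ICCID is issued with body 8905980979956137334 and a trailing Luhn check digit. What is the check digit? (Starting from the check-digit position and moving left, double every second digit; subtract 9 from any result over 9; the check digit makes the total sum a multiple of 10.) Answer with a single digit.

1

Partial digits right→left: 4 3 3 7 3 1 6 5 9 9 7 9 0 8 9 5 0 9 8
Double every second digit counting from the check-digit position (so the 1st, 3rd, 5th, ... of the partial from the right).
  doubled (with −9 where >9): 8 6 6 3 9 5 0 9 0 7 → sum 53
  kept as-is: 3 7 1 5 9 9 8 5 9 → sum 56
Total = 53 + 56 = 109.
Check digit = (10 − (109 mod 10)) mod 10 = 1.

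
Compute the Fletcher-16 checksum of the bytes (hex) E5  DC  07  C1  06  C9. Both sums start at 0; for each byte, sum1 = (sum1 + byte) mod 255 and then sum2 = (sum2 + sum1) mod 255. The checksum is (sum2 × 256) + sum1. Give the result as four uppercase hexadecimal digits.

Running sums (mod 255):
  after byte 0 (E5): sum1=229, sum2=229
  after byte 1 (DC): sum1=194, sum2=168
  after byte 2 (07): sum1=201, sum2=114
  after byte 3 (C1): sum1=139, sum2=253
  after byte 4 (06): sum1=145, sum2=143
  after byte 5 (C9): sum1=91, sum2=234
Checksum = sum2·256 + sum1 = 234·256 + 91 = 59995 = 0xEA5B.

EA5B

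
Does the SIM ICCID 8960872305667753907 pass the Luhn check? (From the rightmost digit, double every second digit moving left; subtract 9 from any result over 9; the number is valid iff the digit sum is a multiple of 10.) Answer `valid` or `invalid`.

invalid

From the right, keep odd positions and double even positions (subtract 9 from any doubled value over 9):
  doubled (positions 2,4,...): 0 6 5 3 1 6 5 0 9 → sum 35
  kept (positions 1,3,...): 7 9 5 7 6 0 2 8 6 8 → sum 58
Total = 93.
93 mod 10 = 3, so the number is invalid.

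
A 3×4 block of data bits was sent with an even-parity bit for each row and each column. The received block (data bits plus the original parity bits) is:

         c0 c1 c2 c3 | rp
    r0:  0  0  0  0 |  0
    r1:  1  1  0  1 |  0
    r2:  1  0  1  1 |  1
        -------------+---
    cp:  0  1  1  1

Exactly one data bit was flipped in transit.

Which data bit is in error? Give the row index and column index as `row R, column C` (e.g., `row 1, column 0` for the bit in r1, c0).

Recompute each row's even parity and compare to rp:
  r0: data parity 0, sent rp 0 → ok
  r1: data parity 1, sent rp 0 → mismatch
  r2: data parity 1, sent rp 1 → ok
Recompute each column's even parity and compare to cp:
  c0: data parity 0, sent cp 0 → ok
  c1: data parity 1, sent cp 1 → ok
  c2: data parity 1, sent cp 1 → ok
  c3: data parity 0, sent cp 1 → mismatch
Exactly one row (r1) and one column (c3) fail → the flipped bit is at their intersection.

row 1, column 3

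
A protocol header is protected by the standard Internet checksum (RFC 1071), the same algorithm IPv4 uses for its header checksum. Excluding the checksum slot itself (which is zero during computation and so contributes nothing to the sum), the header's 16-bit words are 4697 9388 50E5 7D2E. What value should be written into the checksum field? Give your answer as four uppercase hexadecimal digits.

57CC

One's-complement addition (fold any carry out of bit 15 back into bit 0):
  0x4697 + 0x9388 = 0x0DA1F
  0xDA1F + 0x50E5 = 0x12B04 → wrap carry → 0x2B05
  0x2B05 + 0x7D2E = 0x0A833
One's-complement sum = 0xA833.
Checksum = ~0xA833 & 0xFFFF = 0x57CC.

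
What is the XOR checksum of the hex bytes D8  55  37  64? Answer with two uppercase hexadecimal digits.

XOR the bytes together:
  start with 0xD8
  0xD8 ⊕ 0x55 = 0x8D
  0x8D ⊕ 0x37 = 0xBA
  0xBA ⊕ 0x64 = 0xDE

DE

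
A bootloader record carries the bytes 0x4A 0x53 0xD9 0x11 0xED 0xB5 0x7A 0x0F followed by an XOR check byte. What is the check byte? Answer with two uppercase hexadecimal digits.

XOR the bytes together:
  start with 0x4A
  0x4A ⊕ 0x53 = 0x19
  0x19 ⊕ 0xD9 = 0xC0
  0xC0 ⊕ 0x11 = 0xD1
  0xD1 ⊕ 0xED = 0x3C
  0x3C ⊕ 0xB5 = 0x89
  0x89 ⊕ 0x7A = 0xF3
  0xF3 ⊕ 0x0F = 0xFC

FC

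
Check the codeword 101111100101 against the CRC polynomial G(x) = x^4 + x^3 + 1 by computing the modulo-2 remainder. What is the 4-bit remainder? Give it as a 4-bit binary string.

Modulo-2 division of 101111100101 by 11001:
  pos 0: 10111 XOR 11001 = 01110
  pos 1: 11101 XOR 11001 = 00100
  pos 3: 10010 XOR 11001 = 01011
  pos 4: 10110 XOR 11001 = 01111
  pos 5: 11111 XOR 11001 = 00110
  pos 7: 11001 XOR 11001 = 00000
Remainder = 0000 (zero — the frame passes the CRC check).

0000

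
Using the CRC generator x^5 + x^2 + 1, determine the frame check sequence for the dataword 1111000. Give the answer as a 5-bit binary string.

00001

Append 5 zeros: 111100000000. Divide by 100101 (XOR where the leading bit is 1):
  pos 0: 111100 XOR 100101 = 011001
  pos 1: 110010 XOR 100101 = 010111
  pos 2: 101110 XOR 100101 = 001011
  pos 4: 101100 XOR 100101 = 001001
  pos 6: 100100 XOR 100101 = 000001
Remainder (last 5 bits) = 00001. This is the CRC / FCS.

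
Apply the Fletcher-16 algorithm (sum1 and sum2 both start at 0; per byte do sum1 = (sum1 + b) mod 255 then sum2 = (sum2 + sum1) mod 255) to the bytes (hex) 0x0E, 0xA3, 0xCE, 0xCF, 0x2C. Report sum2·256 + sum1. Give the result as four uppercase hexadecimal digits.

0D7C

Running sums (mod 255):
  after byte 0 (0x0E): sum1=14, sum2=14
  after byte 1 (0xA3): sum1=177, sum2=191
  after byte 2 (0xCE): sum1=128, sum2=64
  after byte 3 (0xCF): sum1=80, sum2=144
  after byte 4 (0x2C): sum1=124, sum2=13
Checksum = sum2·256 + sum1 = 13·256 + 124 = 3452 = 0x0D7C.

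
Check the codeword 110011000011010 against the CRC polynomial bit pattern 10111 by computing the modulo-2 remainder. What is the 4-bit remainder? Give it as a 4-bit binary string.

Modulo-2 division of 110011000011010 by 10111:
  pos 0: 11001 XOR 10111 = 01110
  pos 1: 11101 XOR 10111 = 01010
  pos 2: 10100 XOR 10111 = 00011
  pos 5: 11000 XOR 10111 = 01111
  pos 6: 11111 XOR 10111 = 01000
  pos 7: 10001 XOR 10111 = 00110
  pos 9: 11001 XOR 10111 = 01110
  pos 10: 11100 XOR 10111 = 01011
Remainder = 1011 (nonzero — an error is detected).

1011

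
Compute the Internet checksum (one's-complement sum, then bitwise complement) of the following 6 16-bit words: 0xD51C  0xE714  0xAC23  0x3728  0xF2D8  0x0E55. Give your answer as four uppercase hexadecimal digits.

5F54

One's-complement addition (fold any carry out of bit 15 back into bit 0):
  0xD51C + 0xE714 = 0x1BC30 → wrap carry → 0xBC31
  0xBC31 + 0xAC23 = 0x16854 → wrap carry → 0x6855
  0x6855 + 0x3728 = 0x09F7D
  0x9F7D + 0xF2D8 = 0x19255 → wrap carry → 0x9256
  0x9256 + 0x0E55 = 0x0A0AB
One's-complement sum = 0xA0AB.
Checksum = ~0xA0AB & 0xFFFF = 0x5F54.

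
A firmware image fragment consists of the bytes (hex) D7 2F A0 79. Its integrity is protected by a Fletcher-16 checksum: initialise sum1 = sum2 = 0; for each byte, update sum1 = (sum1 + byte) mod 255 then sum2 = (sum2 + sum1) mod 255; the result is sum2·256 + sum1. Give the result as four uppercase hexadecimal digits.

A721

Running sums (mod 255):
  after byte 0 (D7): sum1=215, sum2=215
  after byte 1 (2F): sum1=7, sum2=222
  after byte 2 (A0): sum1=167, sum2=134
  after byte 3 (79): sum1=33, sum2=167
Checksum = sum2·256 + sum1 = 167·256 + 33 = 42785 = 0xA721.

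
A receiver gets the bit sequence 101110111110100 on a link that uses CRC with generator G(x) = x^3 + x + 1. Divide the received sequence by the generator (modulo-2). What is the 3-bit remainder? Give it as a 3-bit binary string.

Modulo-2 division of 101110111110100 by 1011:
  pos 0: 1011 XOR 1011 = 0000
  pos 4: 1011 XOR 1011 = 0000
  pos 8: 1110 XOR 1011 = 0101
  pos 9: 1011 XOR 1011 = 0000
Remainder = 000 (zero — the frame passes the CRC check).

000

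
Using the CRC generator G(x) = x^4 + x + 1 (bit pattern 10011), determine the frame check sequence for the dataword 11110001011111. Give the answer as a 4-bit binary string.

1110

Append 4 zeros: 111100010111110000. Divide by 10011 (XOR where the leading bit is 1):
  pos 0: 11110 XOR 10011 = 01101
  pos 1: 11010 XOR 10011 = 01001
  pos 2: 10010 XOR 10011 = 00001
  pos 6: 11011 XOR 10011 = 01000
  pos 7: 10001 XOR 10011 = 00010
  pos 10: 10110 XOR 10011 = 00101
  pos 12: 10100 XOR 10011 = 00111
Remainder (last 4 bits) = 1110. This is the CRC / FCS.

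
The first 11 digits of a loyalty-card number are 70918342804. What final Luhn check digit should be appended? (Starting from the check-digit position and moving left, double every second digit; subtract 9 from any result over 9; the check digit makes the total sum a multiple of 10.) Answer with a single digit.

Partial digits right→left: 4 0 8 2 4 3 8 1 9 0 7
Double every second digit counting from the check-digit position (so the 1st, 3rd, 5th, ... of the partial from the right).
  doubled (with −9 where >9): 8 7 8 7 9 5 → sum 44
  kept as-is: 0 2 3 1 0 → sum 6
Total = 44 + 6 = 50.
Check digit = (10 − (50 mod 10)) mod 10 = 0.

0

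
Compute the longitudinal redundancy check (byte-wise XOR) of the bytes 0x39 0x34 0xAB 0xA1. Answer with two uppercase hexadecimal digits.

07

XOR the bytes together:
  start with 0x39
  0x39 ⊕ 0x34 = 0x0D
  0x0D ⊕ 0xAB = 0xA6
  0xA6 ⊕ 0xA1 = 0x07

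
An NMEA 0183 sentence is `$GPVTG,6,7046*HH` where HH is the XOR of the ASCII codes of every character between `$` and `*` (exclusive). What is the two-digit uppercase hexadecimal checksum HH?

61

XOR the ASCII codes of the payload characters:
  'G' = 0x47 → acc = 0x47
  'P' = 0x50 → acc = 0x17
  'V' = 0x56 → acc = 0x41
  'T' = 0x54 → acc = 0x15
  'G' = 0x47 → acc = 0x52
  ',' = 0x2C → acc = 0x7E
  '6' = 0x36 → acc = 0x48
  ',' = 0x2C → acc = 0x64
  '7' = 0x37 → acc = 0x53
  '0' = 0x30 → acc = 0x63
  '4' = 0x34 → acc = 0x57
  '6' = 0x36 → acc = 0x61
Checksum = 0x61.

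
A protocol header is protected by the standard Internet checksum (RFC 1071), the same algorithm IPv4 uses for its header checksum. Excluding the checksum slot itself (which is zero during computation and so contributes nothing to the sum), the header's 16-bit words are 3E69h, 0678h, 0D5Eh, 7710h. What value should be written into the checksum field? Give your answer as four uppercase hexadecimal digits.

36B0

One's-complement addition (fold any carry out of bit 15 back into bit 0):
  0x3E69 + 0x0678 = 0x044E1
  0x44E1 + 0x0D5E = 0x0523F
  0x523F + 0x7710 = 0x0C94F
One's-complement sum = 0xC94F.
Checksum = ~0xC94F & 0xFFFF = 0x36B0.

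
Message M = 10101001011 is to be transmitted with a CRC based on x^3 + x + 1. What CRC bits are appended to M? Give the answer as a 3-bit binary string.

111

Append 3 zeros: 10101001011000. Divide by 1011 (XOR where the leading bit is 1):
  pos 0: 1010 XOR 1011 = 0001
  pos 3: 1100 XOR 1011 = 0111
  pos 4: 1111 XOR 1011 = 0100
  pos 5: 1000 XOR 1011 = 0011
  pos 7: 1111 XOR 1011 = 0100
  pos 8: 1000 XOR 1011 = 0011
  pos 10: 1100 XOR 1011 = 0111
Remainder (last 3 bits) = 111. This is the CRC / FCS.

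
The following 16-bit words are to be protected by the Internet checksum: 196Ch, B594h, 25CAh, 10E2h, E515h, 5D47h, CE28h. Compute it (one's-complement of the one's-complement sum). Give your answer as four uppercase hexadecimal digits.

One's-complement addition (fold any carry out of bit 15 back into bit 0):
  0x196C + 0xB594 = 0x0CF00
  0xCF00 + 0x25CA = 0x0F4CA
  0xF4CA + 0x10E2 = 0x105AC → wrap carry → 0x05AD
  0x05AD + 0xE515 = 0x0EAC2
  0xEAC2 + 0x5D47 = 0x14809 → wrap carry → 0x480A
  0x480A + 0xCE28 = 0x11632 → wrap carry → 0x1633
One's-complement sum = 0x1633.
Checksum = ~0x1633 & 0xFFFF = 0xE9CC.

E9CC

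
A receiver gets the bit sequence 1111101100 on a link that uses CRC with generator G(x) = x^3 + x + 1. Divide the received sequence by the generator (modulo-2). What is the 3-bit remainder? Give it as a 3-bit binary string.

Modulo-2 division of 1111101100 by 1011:
  pos 0: 1111 XOR 1011 = 0100
  pos 1: 1001 XOR 1011 = 0010
  pos 3: 1001 XOR 1011 = 0010
  pos 5: 1010 XOR 1011 = 0001
Remainder = 010 (nonzero — an error is detected).

010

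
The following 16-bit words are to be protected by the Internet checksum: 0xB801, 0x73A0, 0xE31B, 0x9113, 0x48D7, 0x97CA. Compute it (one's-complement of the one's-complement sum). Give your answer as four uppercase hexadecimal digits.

One's-complement addition (fold any carry out of bit 15 back into bit 0):
  0xB801 + 0x73A0 = 0x12BA1 → wrap carry → 0x2BA2
  0x2BA2 + 0xE31B = 0x10EBD → wrap carry → 0x0EBE
  0x0EBE + 0x9113 = 0x09FD1
  0x9FD1 + 0x48D7 = 0x0E8A8
  0xE8A8 + 0x97CA = 0x18072 → wrap carry → 0x8073
One's-complement sum = 0x8073.
Checksum = ~0x8073 & 0xFFFF = 0x7F8C.

7F8C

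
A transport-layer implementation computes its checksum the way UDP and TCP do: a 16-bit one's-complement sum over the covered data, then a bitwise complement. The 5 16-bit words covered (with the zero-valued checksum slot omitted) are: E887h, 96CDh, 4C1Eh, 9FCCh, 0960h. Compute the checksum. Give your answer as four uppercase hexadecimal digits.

One's-complement addition (fold any carry out of bit 15 back into bit 0):
  0xE887 + 0x96CD = 0x17F54 → wrap carry → 0x7F55
  0x7F55 + 0x4C1E = 0x0CB73
  0xCB73 + 0x9FCC = 0x16B3F → wrap carry → 0x6B40
  0x6B40 + 0x0960 = 0x074A0
One's-complement sum = 0x74A0.
Checksum = ~0x74A0 & 0xFFFF = 0x8B5F.

8B5F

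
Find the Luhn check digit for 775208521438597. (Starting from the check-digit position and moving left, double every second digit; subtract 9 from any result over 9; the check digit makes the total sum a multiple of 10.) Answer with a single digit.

Partial digits right→left: 7 9 5 8 3 4 1 2 5 8 0 2 5 7 7
Double every second digit counting from the check-digit position (so the 1st, 3rd, 5th, ... of the partial from the right).
  doubled (with −9 where >9): 5 1 6 2 1 0 1 5 → sum 21
  kept as-is: 9 8 4 2 8 2 7 → sum 40
Total = 21 + 40 = 61.
Check digit = (10 − (61 mod 10)) mod 10 = 9.

9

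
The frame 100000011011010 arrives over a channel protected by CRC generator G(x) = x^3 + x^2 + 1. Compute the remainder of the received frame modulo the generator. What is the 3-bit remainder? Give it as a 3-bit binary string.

110

Modulo-2 division of 100000011011010 by 1101:
  pos 0: 1000 XOR 1101 = 0101
  pos 1: 1010 XOR 1101 = 0111
  pos 2: 1110 XOR 1101 = 0011
  pos 4: 1101 XOR 1101 = 0000
  pos 8: 1011 XOR 1101 = 0110
  pos 9: 1100 XOR 1101 = 0001
Remainder = 110 (nonzero — an error is detected).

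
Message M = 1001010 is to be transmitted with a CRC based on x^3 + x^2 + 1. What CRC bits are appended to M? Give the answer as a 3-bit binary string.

Append 3 zeros: 1001010000. Divide by 1101 (XOR where the leading bit is 1):
  pos 0: 1001 XOR 1101 = 0100
  pos 1: 1000 XOR 1101 = 0101
  pos 2: 1011 XOR 1101 = 0110
  pos 3: 1100 XOR 1101 = 0001
  pos 6: 1000 XOR 1101 = 0101
Remainder (last 3 bits) = 101. This is the CRC / FCS.

101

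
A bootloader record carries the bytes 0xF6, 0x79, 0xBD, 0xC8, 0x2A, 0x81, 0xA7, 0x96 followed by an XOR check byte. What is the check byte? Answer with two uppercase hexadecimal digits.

XOR the bytes together:
  start with 0xF6
  0xF6 ⊕ 0x79 = 0x8F
  0x8F ⊕ 0xBD = 0x32
  0x32 ⊕ 0xC8 = 0xFA
  0xFA ⊕ 0x2A = 0xD0
  0xD0 ⊕ 0x81 = 0x51
  0x51 ⊕ 0xA7 = 0xF6
  0xF6 ⊕ 0x96 = 0x60

60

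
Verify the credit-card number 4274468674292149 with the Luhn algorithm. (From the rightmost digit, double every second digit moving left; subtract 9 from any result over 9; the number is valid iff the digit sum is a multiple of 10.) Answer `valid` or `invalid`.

valid

From the right, keep odd positions and double even positions (subtract 9 from any doubled value over 9):
  doubled (positions 2,4,...): 8 4 4 5 7 8 5 8 → sum 49
  kept (positions 1,3,...): 9 1 9 4 6 6 4 2 → sum 41
Total = 90.
90 mod 10 = 0, so the number is valid.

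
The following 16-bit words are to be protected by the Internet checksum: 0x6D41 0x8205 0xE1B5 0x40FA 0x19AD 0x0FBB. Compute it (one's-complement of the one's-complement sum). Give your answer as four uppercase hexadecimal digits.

C4A0

One's-complement addition (fold any carry out of bit 15 back into bit 0):
  0x6D41 + 0x8205 = 0x0EF46
  0xEF46 + 0xE1B5 = 0x1D0FB → wrap carry → 0xD0FC
  0xD0FC + 0x40FA = 0x111F6 → wrap carry → 0x11F7
  0x11F7 + 0x19AD = 0x02BA4
  0x2BA4 + 0x0FBB = 0x03B5F
One's-complement sum = 0x3B5F.
Checksum = ~0x3B5F & 0xFFFF = 0xC4A0.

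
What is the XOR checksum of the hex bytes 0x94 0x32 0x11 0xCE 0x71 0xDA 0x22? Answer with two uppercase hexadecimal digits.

F0

XOR the bytes together:
  start with 0x94
  0x94 ⊕ 0x32 = 0xA6
  0xA6 ⊕ 0x11 = 0xB7
  0xB7 ⊕ 0xCE = 0x79
  0x79 ⊕ 0x71 = 0x08
  0x08 ⊕ 0xDA = 0xD2
  0xD2 ⊕ 0x22 = 0xF0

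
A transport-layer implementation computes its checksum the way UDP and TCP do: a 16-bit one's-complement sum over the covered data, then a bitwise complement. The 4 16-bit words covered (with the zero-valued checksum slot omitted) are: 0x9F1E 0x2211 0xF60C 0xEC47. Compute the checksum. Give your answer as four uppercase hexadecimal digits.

One's-complement addition (fold any carry out of bit 15 back into bit 0):
  0x9F1E + 0x2211 = 0x0C12F
  0xC12F + 0xF60C = 0x1B73B → wrap carry → 0xB73C
  0xB73C + 0xEC47 = 0x1A383 → wrap carry → 0xA384
One's-complement sum = 0xA384.
Checksum = ~0xA384 & 0xFFFF = 0x5C7B.

5C7B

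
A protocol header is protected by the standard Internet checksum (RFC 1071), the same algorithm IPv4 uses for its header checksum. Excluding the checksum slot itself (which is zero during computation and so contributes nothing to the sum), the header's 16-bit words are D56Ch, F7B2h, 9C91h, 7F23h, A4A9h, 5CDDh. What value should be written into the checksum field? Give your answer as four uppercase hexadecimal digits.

15A4

One's-complement addition (fold any carry out of bit 15 back into bit 0):
  0xD56C + 0xF7B2 = 0x1CD1E → wrap carry → 0xCD1F
  0xCD1F + 0x9C91 = 0x169B0 → wrap carry → 0x69B1
  0x69B1 + 0x7F23 = 0x0E8D4
  0xE8D4 + 0xA4A9 = 0x18D7D → wrap carry → 0x8D7E
  0x8D7E + 0x5CDD = 0x0EA5B
One's-complement sum = 0xEA5B.
Checksum = ~0xEA5B & 0xFFFF = 0x15A4.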